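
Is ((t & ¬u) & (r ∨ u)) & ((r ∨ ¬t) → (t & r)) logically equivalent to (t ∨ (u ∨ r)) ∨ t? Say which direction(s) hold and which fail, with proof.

[⇒] Assume the antecedent. If t is true, (t ∨ (u ∨ r)) ∨ t reduces to true regardless of the other variables. If t is false, the antecedent cannot hold. Either way (t ∨ (u ∨ r)) ∨ t holds.

[⇐] This fails. Under t = T, r = F, u = F, the left side is false but the right side is true.

(⇒) holds; (⇐) fails.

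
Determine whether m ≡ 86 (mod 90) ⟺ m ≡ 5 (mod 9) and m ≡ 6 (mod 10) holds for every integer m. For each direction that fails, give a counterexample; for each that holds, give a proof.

Equivalent; both directions hold.

(⇒) Suppose m ≡ 86 (mod 90); write m = 90j + 86. Since 9 ∣ 90, reducing mod 9 gives m ≡ 86 ≡ 5 (mod 9); since 10 ∣ 90, reducing mod 10 gives m ≡ 86 ≡ 6 (mod 10).

(⇐) Conversely, if m ≡ 5 (mod 9) and m ≡ 6 (mod 10), then by the Chinese remainder theorem m ≡ 86 (mod 90). This is exactly m ≡ 86 (mod 90).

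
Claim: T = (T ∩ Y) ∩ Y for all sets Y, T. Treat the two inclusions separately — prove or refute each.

(⊆) fails; (⊇) holds.

(⊆) This inclusion fails. Take Y = ∅, T = {1}; then 1 ∈ T but 1 ∉ (T ∩ Y) ∩ Y.

(⊇) Let x ∈ (T ∩ Y) ∩ Y. Then x ∈ Y ∩ T, from which x ∈ T.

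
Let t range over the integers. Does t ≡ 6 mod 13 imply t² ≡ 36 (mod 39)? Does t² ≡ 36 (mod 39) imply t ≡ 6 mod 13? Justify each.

(⟹) This fails: take t = 19. Then 19 ≡ 6 (mod 13), but 19² = 361 ≡ 10 (mod 39), not 36.

(⟸) This fails: take t = 33. Then 33² = 1089 ≡ 36 (mod 39), yet 33 ≡ 7 (mod 13), not 6.

Both directions fail.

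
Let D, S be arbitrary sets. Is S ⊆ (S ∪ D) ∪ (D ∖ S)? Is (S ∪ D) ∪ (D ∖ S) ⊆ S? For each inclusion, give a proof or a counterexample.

Reverse inclusion. This inclusion fails. Take D = {1}, S = ∅; then 1 ∈ (S ∪ D) ∪ (D ∖ S) but 1 ∉ S.

Forward inclusion. Let x ∈ S. Then either x ∈ S and x ∉ D; or x ∈ D ∩ S. In each case x ∈ (S ∪ D) ∪ (D ∖ S), so S ⊆ (S ∪ D) ∪ (D ∖ S).

(⊆) holds; (⊇) fails.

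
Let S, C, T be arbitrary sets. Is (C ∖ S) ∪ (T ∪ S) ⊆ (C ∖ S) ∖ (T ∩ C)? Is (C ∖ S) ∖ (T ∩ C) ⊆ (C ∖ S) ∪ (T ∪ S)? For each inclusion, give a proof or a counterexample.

(⊆) This inclusion fails. Take S = {1}, C = ∅, T = ∅; then 1 ∈ (C ∖ S) ∪ (T ∪ S) but 1 ∉ (C ∖ S) ∖ (T ∩ C).

(⊇) Let x ∈ (C ∖ S) ∖ (T ∩ C). Then x ∈ C and x ∉ S, T, from which x ∈ (C ∖ S) ∪ (T ∪ S).

The sets are not equal: only the reverse inclusion holds.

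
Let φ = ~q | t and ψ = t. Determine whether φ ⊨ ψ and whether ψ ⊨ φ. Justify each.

[⇒] This fails. Under t = F, q = F, the left side is true but the right side is false.

[⇐] Assume the antecedent. If t is true, ~q | t reduces to true regardless of the other variables. If t is false, the antecedent cannot hold. Either way ~q | t holds.

Only the converse holds.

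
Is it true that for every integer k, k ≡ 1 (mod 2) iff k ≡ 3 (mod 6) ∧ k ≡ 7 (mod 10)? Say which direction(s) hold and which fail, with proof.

Only the converse holds.

(⇒) This fails: k = 1 gives 1 ≡ 1 (mod 2) but 1 ≡ 1 (mod 6), so the conjunction on the right does not hold.

(⇐) Conversely, if k ≡ 3 (mod 6) and k ≡ 7 (mod 10), then by the Chinese remainder theorem k ≡ 27 (mod 30). Since 27 ≡ 1 (mod 2) and 2 ∣ 30, we get k ≡ 1 (mod 2).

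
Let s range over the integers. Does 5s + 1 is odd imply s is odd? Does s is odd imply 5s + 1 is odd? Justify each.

(→) This fails: s = 6 gives 5s + 1 = 31, which is odd, but 6 is even, not odd.

(←) This also fails: s = 1 is odd, but 5s + 1 = 6 is even, not odd.

(⇒) fails and (⇐) fails.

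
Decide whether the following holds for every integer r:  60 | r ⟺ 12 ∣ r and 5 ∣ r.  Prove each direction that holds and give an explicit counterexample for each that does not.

[⇒] If 60 ∣ r, write r = 60q. Since 60 = 5·12, r = 12·(5q), so 12 ∣ r; and since 60 = 12·5, r = 5·(12q), so 5 ∣ r.

[⇐] Suppose 12 ∣ r and 5 ∣ r. Any common multiple of 12 and 5 is a multiple of their lcm; here gcd(12, 5) = 1, so lcm(12, 5) = 12·5 = 60, so 60 ∣ r.

Equivalent; both directions hold.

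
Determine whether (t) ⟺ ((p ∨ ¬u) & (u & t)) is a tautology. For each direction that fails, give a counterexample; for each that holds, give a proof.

(⇒) fails; (⇐) holds.

Converse. Assume the antecedent. If u is true, the antecedent forces (u = T, t = T, p = T), and t holds there. If u is false, the antecedent cannot hold. Either way t holds.

Forward direction. This fails. Under u = F, t = T, p = F, the left side is true but the right side is false.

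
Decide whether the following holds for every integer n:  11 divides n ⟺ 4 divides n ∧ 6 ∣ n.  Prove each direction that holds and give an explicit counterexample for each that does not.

Forward direction. This fails: take n = 11. Certainly 11 ∣ 11, but 4 ∤ 11.

Converse. This fails: take n = 12. Both 4 ∣ 12 and 6 ∣ 12, yet 12 is not a multiple of 11 (since 12 = 1·11 + 1), so 11 ∤ 12.

Neither implication holds.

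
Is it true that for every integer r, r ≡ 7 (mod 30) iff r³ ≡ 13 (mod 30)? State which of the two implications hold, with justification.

Both implications hold.

Forward direction. Suppose r ≡ 7 (mod 30). Write r = 30j + 7. Then (30j + 7)³ = 27000j³ + 18900j² + 4410j + 343 = 30(900j³ + 630j² + 147j + 11) + 13, so r³ ≡ 13 (mod 30).

Converse. Suppose r³ ≡ 13 (mod 30). The only residue r in {0, …, 29} with r³ ≡ 13 (mod 30) is r = 7, so r ≡ 7 (mod 30).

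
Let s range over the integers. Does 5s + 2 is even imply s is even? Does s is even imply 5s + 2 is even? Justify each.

Forward direction. Suppose 5s + 2 is even. Since 5 is odd, 5s and s have the same parity, so 5s + 2 ≡ s + 2 (mod 2). As 2 is even, 5s + 2 is even exactly when s is even. Thus s is even.

Converse. Suppose s is even; write s = 2j. Then 5s + 2 = 5·(2j) + 2 = 2·5j + 2, which is even.

Both directions hold.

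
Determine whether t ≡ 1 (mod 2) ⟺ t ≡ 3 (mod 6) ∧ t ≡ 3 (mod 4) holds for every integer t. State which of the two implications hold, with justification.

(⇒) This fails: t = 1 gives 1 ≡ 1 (mod 2) but 1 ≡ 1 (mod 6), so the conjunction on the right does not hold.

(⇐) Conversely, if t ≡ 3 (mod 6) and t ≡ 3 (mod 4), then by the Chinese remainder theorem t ≡ 3 (mod 12). Since 3 ≡ 1 (mod 2) and 2 ∣ 12, we get t ≡ 1 (mod 2).

Not equivalent: only (⇐) holds.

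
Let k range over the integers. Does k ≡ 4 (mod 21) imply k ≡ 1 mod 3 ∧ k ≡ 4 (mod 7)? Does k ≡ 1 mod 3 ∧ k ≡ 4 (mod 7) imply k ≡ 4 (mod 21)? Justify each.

Both implications hold.

[⇒] Suppose k ≡ 4 (mod 21); write k = 21j + 4. Since 3 ∣ 21, reducing mod 3 gives k ≡ 4 ≡ 1 (mod 3); since 7 ∣ 21, reducing mod 7 gives k ≡ 4 (mod 7).

[⇐] Conversely, if k ≡ 1 (mod 3) and k ≡ 4 (mod 7), then by the Chinese remainder theorem k ≡ 4 (mod 21). This is exactly k ≡ 4 (mod 21).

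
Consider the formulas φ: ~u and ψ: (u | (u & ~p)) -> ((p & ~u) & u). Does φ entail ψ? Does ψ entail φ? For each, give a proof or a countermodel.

[⇐] Assume the antecedent. If p is true, the antecedent forces (p = T, u = F), and ~u holds there. If p is false, the antecedent forces (p = F, u = F), and ~u holds there. Either way ~u holds.

[⇒] Assume the antecedent. If p is true, the antecedent forces (p = T, u = F), and the consequent holds there. If p is false, the antecedent forces (p = F, u = F), and the consequent holds there. Either way the consequent holds.

Both implications hold.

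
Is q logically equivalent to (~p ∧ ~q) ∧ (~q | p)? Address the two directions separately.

Neither direction holds.

Forward direction. This fails. Under q = T, p = F, the left side is true but the right side is false.

Converse. This fails. Under q = F, p = F, the left side is false but the right side is true.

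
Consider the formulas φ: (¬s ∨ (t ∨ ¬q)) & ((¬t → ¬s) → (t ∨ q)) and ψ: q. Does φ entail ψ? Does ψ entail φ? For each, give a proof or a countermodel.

(⇒) fails and (⇐) fails.

Forward direction. This fails. Under q = F, t = T, s = F, the left side is true but the right side is false.

Converse. This fails. Under q = T, t = F, s = T, the left side is false but the right side is true.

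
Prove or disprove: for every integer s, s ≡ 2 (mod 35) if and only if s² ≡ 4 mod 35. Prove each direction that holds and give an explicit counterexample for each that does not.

(⇐) This fails: take s = 12. Then 12² = 144 ≡ 4 (mod 35), yet 12 ≡ 12 (mod 35), not 2.

(⇒) Suppose s ≡ 2 (mod 35). Write s = 35j + 2. Then (35j + 2)² = 1225j² + 140j + 4 = 35(35j² + 4j) + 4, so s² ≡ 4 (mod 35).

Only the forward implication holds.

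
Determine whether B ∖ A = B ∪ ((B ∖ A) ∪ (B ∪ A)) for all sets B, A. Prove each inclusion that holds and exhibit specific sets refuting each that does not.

The sets are not equal: only the forward inclusion holds.

Forward inclusion. Let x ∈ B ∖ A. Then x ∈ B and x ∉ A, from which x ∈ B ∪ ((B ∖ A) ∪ (B ∪ A)).

Reverse inclusion. This inclusion fails. Take B = ∅, A = {1}; then 1 ∈ B ∪ ((B ∖ A) ∪ (B ∪ A)) but 1 ∉ B ∖ A.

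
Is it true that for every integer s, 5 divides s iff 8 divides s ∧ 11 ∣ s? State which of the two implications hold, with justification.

Both directions fail.

(→) This fails: take s = 5. Certainly 5 ∣ 5, but 8 ∤ 5.

(←) This fails: take s = 88. Both 8 ∣ 88 and 11 ∣ 88, yet 88 is not a multiple of 5 (since 88 = 17·5 + 3), so 5 ∤ 88.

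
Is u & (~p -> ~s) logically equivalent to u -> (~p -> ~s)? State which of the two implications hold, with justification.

(⇒) holds; (⇐) fails.

(→) Assume the antecedent. If s is true, the antecedent forces (s = T, u = T, p = T), and u -> (~p -> ~s) holds there. If s is false, u -> (~p -> ~s) reduces to true regardless of the other variables. Either way u -> (~p -> ~s) holds.

(←) This fails. Under s = F, u = F, p = F, the left side is false but the right side is true.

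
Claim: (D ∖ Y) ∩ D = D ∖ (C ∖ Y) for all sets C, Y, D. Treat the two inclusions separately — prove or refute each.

(⟹) This inclusion fails. Take C = {1}, Y = ∅, D = {1}; then 1 ∈ (D ∖ Y) ∩ D but 1 ∉ D ∖ (C ∖ Y).

(⟸) This inclusion fails. Take C = ∅, Y = {1}, D = {1}; then 1 ∈ D ∖ (C ∖ Y) but 1 ∉ (D ∖ Y) ∩ D.

(⊆) fails and (⊇) fails.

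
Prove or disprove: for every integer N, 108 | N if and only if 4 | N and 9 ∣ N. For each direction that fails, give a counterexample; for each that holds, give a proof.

(⇒) holds; (⇐) fails.

(⇒) If 108 ∣ N, write N = 108q. Since 108 = 27·4, N = 4·(27q), so 4 ∣ N; and since 108 = 12·9, N = 9·(12q), so 9 ∣ N.

(⇐) This fails: take N = 36. Both 4 ∣ 36 and 9 ∣ 36, yet 36 is not a multiple of 108 (since 36 = 0·108 + 36), so 108 ∤ 36.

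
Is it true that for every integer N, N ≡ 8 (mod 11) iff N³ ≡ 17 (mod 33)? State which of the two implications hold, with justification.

Forward direction. This fails: take N = 19. Then 19 ≡ 8 (mod 11), but 19³ = 6859 ≡ 28 (mod 33), not 17.

Converse. The residues r modulo 33 with r³ ≡ 17 (mod 33) are exactly {8}, and each is ≡ 8 (mod 11).

Not equivalent: only (⇐) holds.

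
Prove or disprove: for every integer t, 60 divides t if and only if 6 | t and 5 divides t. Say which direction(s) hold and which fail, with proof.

(⇐) This fails: take t = 30. Both 6 ∣ 30 and 5 ∣ 30, yet 30 is not a multiple of 60 (since 30 = 0·60 + 30), so 60 ∤ 30.

(⇒) If 60 ∣ t, write t = 60q. Since 60 = 10·6, t = 6·(10q), so 6 ∣ t; and since 60 = 12·5, t = 5·(12q), so 5 ∣ t.

Not equivalent: only (⇒) holds.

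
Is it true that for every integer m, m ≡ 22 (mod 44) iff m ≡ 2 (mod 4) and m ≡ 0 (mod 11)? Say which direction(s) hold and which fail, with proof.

Both directions hold.

(→) Suppose m ≡ 22 (mod 44); write m = 44j + 22. Since 4 ∣ 44, reducing mod 4 gives m ≡ 22 ≡ 2 (mod 4); since 11 ∣ 44, reducing mod 11 gives m ≡ 22 ≡ 0 (mod 11).

(←) Conversely, if m ≡ 2 (mod 4) and m ≡ 0 (mod 11), then by the Chinese remainder theorem m ≡ 22 (mod 44). This is exactly m ≡ 22 (mod 44).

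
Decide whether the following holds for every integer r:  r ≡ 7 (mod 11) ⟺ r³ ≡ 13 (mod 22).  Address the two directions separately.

Only the reverse direction holds.

Forward direction. This fails: take r = 18. Then 18 ≡ 7 (mod 11), but 18³ = 5832 ≡ 2 (mod 22), not 13.

Converse. The residues r modulo 22 with r³ ≡ 13 (mod 22) are exactly {7}, and each is ≡ 7 (mod 11).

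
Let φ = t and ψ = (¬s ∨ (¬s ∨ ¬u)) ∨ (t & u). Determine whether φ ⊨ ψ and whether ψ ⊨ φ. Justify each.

(⇒) holds; (⇐) fails.

[⇐] This fails. Under s = F, t = F, u = F, the left side is false but the right side is true.

[⇒] Assume the antecedent. If s is true, the antecedent forces (s = T, t = T, u = F) or (s = T, t = T, u = T), and (¬s ∨ (¬s ∨ ¬u)) ∨ (t & u) holds there. If s is false, (¬s ∨ (¬s ∨ ¬u)) ∨ (t & u) reduces to true regardless of the other variables. Either way (¬s ∨ (¬s ∨ ¬u)) ∨ (t & u) holds.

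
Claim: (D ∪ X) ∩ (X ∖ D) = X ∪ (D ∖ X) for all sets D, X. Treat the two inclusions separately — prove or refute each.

(⊆) holds; (⊇) fails.

(⊆) Let x ∈ (D ∪ X) ∩ (X ∖ D). Then x ∈ X and x ∉ D, from which x ∈ X ∪ (D ∖ X).

(⊇) This inclusion fails. Take D = {1}, X = ∅; then 1 ∈ X ∪ (D ∖ X) but 1 ∉ (D ∪ X) ∩ (X ∖ D).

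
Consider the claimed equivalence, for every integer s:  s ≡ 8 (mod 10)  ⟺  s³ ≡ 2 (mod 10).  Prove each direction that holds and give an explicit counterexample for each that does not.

[⇐] For the converse, argue contrapositively. If s ≢ 8 (mod 10), then s is congruent to one of 0, 1, 2, 3, 4, 5, 6, 7, 9 modulo 10, and these give s³ ≡ 0, 1, 8, 7, 4, 5, 6, 3, 9 respectively — never 2.

[⇒] Suppose s ≡ 8 (mod 10). Write s = 10j + 8. Then (10j + 8)³ = 1000j³ + 2400j² + 1920j + 512 = 10(100j³ + 240j² + 192j + 51) + 2, so s³ ≡ 2 (mod 10).

Both directions hold.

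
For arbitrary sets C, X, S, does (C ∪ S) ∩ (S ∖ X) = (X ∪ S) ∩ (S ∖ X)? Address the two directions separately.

Both inclusions hold.

(⟹) Let x ∈ (C ∪ S) ∩ (S ∖ X). Then either x ∈ S and x ∉ C, X; or x ∈ C ∩ S and x ∉ X. In each case x ∈ (X ∪ S) ∩ (S ∖ X), so (C ∪ S) ∩ (S ∖ X) ⊆ (X ∪ S) ∩ (S ∖ X).

(⟸) Let x ∈ (X ∪ S) ∩ (S ∖ X). Then either x ∈ S and x ∉ C, X; or x ∈ C ∩ S and x ∉ X. In each case x ∈ (C ∪ S) ∩ (S ∖ X), so (X ∪ S) ∩ (S ∖ X) ⊆ (C ∪ S) ∩ (S ∖ X).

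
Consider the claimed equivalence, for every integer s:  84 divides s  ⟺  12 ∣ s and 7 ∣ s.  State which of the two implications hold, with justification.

(⟹) If 84 ∣ s, write s = 84q. Since 84 = 7·12, s = 12·(7q), so 12 ∣ s; and since 84 = 12·7, s = 7·(12q), so 7 ∣ s.

(⟸) Suppose 12 ∣ s and 7 ∣ s. Any common multiple of 12 and 7 is a multiple of their lcm; here gcd(12, 7) = 1, so lcm(12, 7) = 12·7 = 84, so 84 ∣ s.

Equivalent; both directions hold.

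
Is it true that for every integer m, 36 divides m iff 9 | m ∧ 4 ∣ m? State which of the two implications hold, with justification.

Both directions hold; the statement is true.

Converse. Suppose 9 ∣ m and 4 ∣ m. Any common multiple of 9 and 4 is a multiple of their lcm; here gcd(9, 4) = 1, so lcm(9, 4) = 9·4 = 36, so 36 ∣ m.

Forward direction. If 36 ∣ m, write m = 36q. Since 36 = 4·9, m = 9·(4q), so 9 ∣ m; and since 36 = 9·4, m = 4·(9q), so 4 ∣ m.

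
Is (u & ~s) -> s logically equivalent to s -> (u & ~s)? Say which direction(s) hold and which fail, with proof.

Neither implication holds.

Forward direction. This fails. Under u = F, s = T, the left side is true but the right side is false.

Converse. This fails. Under u = T, s = F, the left side is false but the right side is true.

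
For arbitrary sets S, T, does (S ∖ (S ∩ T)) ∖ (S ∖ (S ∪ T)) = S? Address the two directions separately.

The sets are not equal: only the forward inclusion holds.

(⊆) Let x ∈ (S ∖ (S ∩ T)) ∖ (S ∖ (S ∪ T)). Then x ∈ S and x ∉ T, from which x ∈ S.

(⊇) This inclusion fails. Take S = {1}, T = {1}; then 1 ∈ S but 1 ∉ (S ∖ (S ∩ T)) ∖ (S ∖ (S ∪ T)).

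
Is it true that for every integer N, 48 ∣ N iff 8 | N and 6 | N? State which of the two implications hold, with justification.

Converse. This fails: take N = 24. Both 8 ∣ 24 and 6 ∣ 24, yet 24 is not a multiple of 48 (since 24 = 0·48 + 24), so 48 ∤ 24.

Forward direction. If 48 ∣ N, write N = 48q. Since 48 = 6·8, N = 8·(6q), so 8 ∣ N; and since 48 = 8·6, N = 6·(8q), so 6 ∣ N.

The forward direction holds; the converse fails.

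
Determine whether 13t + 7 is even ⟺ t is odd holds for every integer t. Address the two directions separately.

Both implications hold.

Forward direction. Suppose 13t + 7 is even. Since 13 is odd, 13t and t have the same parity, so 13t + 7 ≡ t + 7 (mod 2). As 7 is odd, 13t + 7 is even exactly when t is odd. Thus t is odd.

Converse. Suppose t is odd; write t = 2j + 1. Then 13t + 7 = 13·(2j + 1) + 7 = 2·13j + 20, which is even.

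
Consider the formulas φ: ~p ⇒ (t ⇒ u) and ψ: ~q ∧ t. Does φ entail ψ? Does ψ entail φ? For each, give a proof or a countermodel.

(⟹) This fails. Under p = F, u = F, q = F, t = F, the left side is true but the right side is false.

(⟸) This fails. Under p = F, u = F, q = F, t = T, the left side is false but the right side is true.

Both directions fail.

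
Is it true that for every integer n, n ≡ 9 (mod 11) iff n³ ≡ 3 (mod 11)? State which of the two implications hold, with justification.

[⇒] Suppose n ≡ 9 (mod 11). Write n = 11j + 9. Then (11j + 9)³ = 1331j³ + 3267j² + 2673j + 729 = 11(121j³ + 297j² + 243j + 66) + 3, so n³ ≡ 3 (mod 11).

[⇐] For the converse, argue contrapositively. If n ≢ 9 (mod 11), then n is congruent to one of 0, 1, 2, 3, 4, 5, 6, 7, 8, 10 modulo 11, and these give n³ ≡ 0, 1, 8, 5, 9, 4, 7, 2, 6, 10 respectively — never 3.

Both directions hold.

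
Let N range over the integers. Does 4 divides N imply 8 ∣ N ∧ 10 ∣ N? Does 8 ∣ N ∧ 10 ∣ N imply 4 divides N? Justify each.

(←) Suppose 8 ∣ N and 10 ∣ N. Any common multiple of 8 and 10 is a multiple of their lcm; here lcm(8, 10) = 8·10/gcd(8, 10) = 80/2 = 40, so 40 ∣ N. Since 4 ∣ 40, it follows that 4 ∣ N.

(→) This fails: take N = 4. Certainly 4 ∣ 4, but 8 ∤ 4.

The forward direction fails; the converse holds.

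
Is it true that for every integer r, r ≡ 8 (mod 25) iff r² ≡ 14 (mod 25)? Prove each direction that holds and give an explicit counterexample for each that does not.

Only the forward implication holds.

(⇐) This fails: take r = 17. Then 17² = 289 ≡ 14 (mod 25), yet 17 ≡ 17 (mod 25), not 8.

(⇒) Suppose r ≡ 8 (mod 25). Write r = 25j + 8. Then (25j + 8)² = 625j² + 400j + 64 = 25(25j² + 16j + 2) + 14, so r² ≡ 14 (mod 25).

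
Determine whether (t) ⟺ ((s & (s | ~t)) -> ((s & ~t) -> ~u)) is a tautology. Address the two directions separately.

Only the forward implication holds.

[⇒] Assume the antecedent. If t is true, the consequent reduces to true regardless of the other variables. If t is false, the antecedent cannot hold. Either way the consequent holds.

[⇐] This fails. Under t = F, u = F, s = F, the left side is false but the right side is true.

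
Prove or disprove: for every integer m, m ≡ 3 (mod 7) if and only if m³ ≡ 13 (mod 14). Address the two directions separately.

Both directions fail.

(→) This fails: take m = 10. Then 10 ≡ 3 (mod 7), but 10³ = 1000 ≡ 6 (mod 14), not 13.

(←) This fails: take m = 5. Then 5³ = 125 ≡ 13 (mod 14), yet 5 ≡ 5 (mod 7), not 3.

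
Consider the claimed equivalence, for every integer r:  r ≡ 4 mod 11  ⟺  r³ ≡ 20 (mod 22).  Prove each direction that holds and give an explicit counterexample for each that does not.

[⇐] The residues r modulo 22 with r³ ≡ 20 (mod 22) are exactly {4}, and each is ≡ 4 (mod 11).

[⇒] This fails: take r = 15. Then 15 ≡ 4 (mod 11), but 15³ = 3375 ≡ 9 (mod 22), not 20.

The forward direction fails; the converse holds.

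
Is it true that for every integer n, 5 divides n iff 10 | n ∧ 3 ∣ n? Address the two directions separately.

(←) Suppose 10 ∣ n and 3 ∣ n. Any common multiple of 10 and 3 is a multiple of their lcm; here gcd(10, 3) = 1, so lcm(10, 3) = 10·3 = 30, so 30 ∣ n. Since 5 ∣ 30, it follows that 5 ∣ n.

(→) This fails: take n = 5. Certainly 5 ∣ 5, but 10 ∤ 5.

Not equivalent: only (⇐) holds.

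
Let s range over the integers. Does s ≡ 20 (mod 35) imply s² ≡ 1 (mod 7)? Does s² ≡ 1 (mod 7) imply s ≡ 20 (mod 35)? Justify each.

Not equivalent: only (⇒) holds.

(⇐) This fails: take s = 1. Then 1² = 1 ≡ 1 (mod 7), yet 1 ≡ 1 (mod 35), not 20.

(⇒) Suppose s ≡ 20 (mod 35). Then s² ≡ 20² = 400 (mod 35), and since 7 ∣ 35, also s² ≡ 1 (mod 7).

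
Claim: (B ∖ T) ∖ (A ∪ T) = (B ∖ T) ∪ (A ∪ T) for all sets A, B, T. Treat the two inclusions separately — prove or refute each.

Only the forward inclusion holds.

(⊆) Let x ∈ (B ∖ T) ∖ (A ∪ T). Then x ∈ B and x ∉ A, T, from which x ∈ (B ∖ T) ∪ (A ∪ T).

(⊇) This inclusion fails. Take A = {1}, B = ∅, T = ∅; then 1 ∈ (B ∖ T) ∪ (A ∪ T) but 1 ∉ (B ∖ T) ∖ (A ∪ T).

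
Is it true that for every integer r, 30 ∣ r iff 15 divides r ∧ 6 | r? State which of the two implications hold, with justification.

Both directions hold; the statement is true.

Forward direction. If 30 ∣ r, write r = 30q. Since 30 = 2·15, r = 15·(2q), so 15 ∣ r; and since 30 = 5·6, r = 6·(5q), so 6 ∣ r.

Converse. Suppose 15 ∣ r and 6 ∣ r. Any common multiple of 15 and 6 is a multiple of their lcm; here lcm(15, 6) = 15·6/gcd(15, 6) = 90/3 = 30, so 30 ∣ r.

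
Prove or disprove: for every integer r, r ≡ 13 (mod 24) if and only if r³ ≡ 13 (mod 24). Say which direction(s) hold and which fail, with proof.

Both directions hold.

(⟹) Suppose r ≡ 13 (mod 24). Write r = 24j + 13. Then (24j + 13)³ = 13824j³ + 22464j² + 12168j + 2197 = 24(576j³ + 936j² + 507j + 91) + 13, so r³ ≡ 13 (mod 24).

(⟸) Conversely, suppose r³ ≡ 13 (mod 24). The only residue r in {0, …, 23} with r³ ≡ 13 (mod 24) is r = 13, so r ≡ 13 (mod 24).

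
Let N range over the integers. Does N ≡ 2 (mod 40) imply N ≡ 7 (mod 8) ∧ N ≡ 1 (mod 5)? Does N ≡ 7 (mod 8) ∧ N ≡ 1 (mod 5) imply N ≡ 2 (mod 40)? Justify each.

(⟹) This fails: N = 2 gives 2 ≡ 2 (mod 40) but 2 ≡ 2 (mod 8), so the conjunction on the right does not hold.

(⟸) This fails: N = 31 satisfies both congruences on the right (31 ≡ 7 mod 8 and 31 ≡ 1 mod 5) yet 31 ≡ 31 (mod 40), not 2.

Both directions fail.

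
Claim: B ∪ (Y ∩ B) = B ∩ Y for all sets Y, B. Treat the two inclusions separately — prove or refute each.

The sets are not equal: only the reverse inclusion holds.

(⊆) This inclusion fails. Take Y = ∅, B = {1}; then 1 ∈ B ∪ (Y ∩ B) but 1 ∉ B ∩ Y.

(⊇) Let x ∈ B ∩ Y. Then x ∈ Y ∩ B, from which x ∈ B ∪ (Y ∩ B).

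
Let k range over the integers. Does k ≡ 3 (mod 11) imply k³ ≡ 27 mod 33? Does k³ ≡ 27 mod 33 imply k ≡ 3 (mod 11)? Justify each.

(←) The residues r modulo 33 with r³ ≡ 27 (mod 33) are exactly {3}, and each is ≡ 3 (mod 11).

(→) This fails: take k = 14. Then 14 ≡ 3 (mod 11), but 14³ = 2744 ≡ 5 (mod 33), not 27.

Only the converse holds.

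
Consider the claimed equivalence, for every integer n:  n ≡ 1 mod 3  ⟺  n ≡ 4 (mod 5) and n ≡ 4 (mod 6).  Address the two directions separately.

Forward direction. This fails: n = 1 gives 1 ≡ 1 (mod 3) but 1 ≡ 1 (mod 5), so the conjunction on the right does not hold.

Converse. If n ≡ 4 (mod 5) and n ≡ 4 (mod 6), then by the Chinese remainder theorem n ≡ 4 (mod 30). Since 4 ≡ 1 (mod 3) and 3 ∣ 30, we get n ≡ 1 (mod 3).

Only the reverse direction holds.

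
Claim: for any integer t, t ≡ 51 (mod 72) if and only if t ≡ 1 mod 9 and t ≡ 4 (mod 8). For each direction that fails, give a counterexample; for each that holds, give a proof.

Both directions fail.

(⟹) This fails: t = 51 gives 51 ≡ 51 (mod 72) but 51 ≡ 6 (mod 9), so the conjunction on the right does not hold.

(⟸) This fails: t = 28 satisfies both congruences on the right (28 ≡ 1 mod 9 and 28 ≡ 4 mod 8) yet 28 ≡ 28 (mod 72), not 51.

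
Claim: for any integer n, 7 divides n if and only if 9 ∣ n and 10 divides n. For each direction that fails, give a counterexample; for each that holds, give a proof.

(⇒) This fails: take n = 7. Certainly 7 ∣ 7, but 9 ∤ 7.

(⇐) This fails: take n = 90. Both 9 ∣ 90 and 10 ∣ 90, yet 90 is not a multiple of 7 (since 90 = 12·7 + 6), so 7 ∤ 90.

Both directions fail.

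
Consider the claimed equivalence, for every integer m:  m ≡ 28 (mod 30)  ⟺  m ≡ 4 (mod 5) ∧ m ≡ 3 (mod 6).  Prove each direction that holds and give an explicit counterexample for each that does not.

Neither direction holds.

(⟹) This fails: m = 28 gives 28 ≡ 28 (mod 30) but 28 ≡ 3 (mod 5), so the conjunction on the right does not hold.

(⟸) This fails: m = 9 satisfies both congruences on the right (9 ≡ 4 mod 5 and 9 ≡ 3 mod 6) yet 9 ≡ 9 (mod 30), not 28.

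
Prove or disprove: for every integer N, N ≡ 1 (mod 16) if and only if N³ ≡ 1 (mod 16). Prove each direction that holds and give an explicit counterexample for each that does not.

The biconditional holds.

Converse. Suppose N³ ≡ 1 (mod 16). The only residue r in {0, …, 15} with r³ ≡ 1 (mod 16) is r = 1, so N ≡ 1 (mod 16).

Forward direction. Suppose N ≡ 1 (mod 16). Write N = 16j + 1. Then (16j + 1)³ = 4096j³ + 768j² + 48j + 1 = 16(256j³ + 48j² + 3j) + 1, so N³ ≡ 1 (mod 16).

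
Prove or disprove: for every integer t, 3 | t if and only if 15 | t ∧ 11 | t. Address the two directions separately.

Not equivalent: only (⇐) holds.

Forward direction. This fails: take t = 3. Certainly 3 ∣ 3, but 15 ∤ 3.

Converse. Suppose 15 ∣ t and 11 ∣ t. Any common multiple of 15 and 11 is a multiple of their lcm; here gcd(15, 11) = 1, so lcm(15, 11) = 15·11 = 165, so 165 ∣ t. Since 3 ∣ 165, it follows that 3 ∣ t.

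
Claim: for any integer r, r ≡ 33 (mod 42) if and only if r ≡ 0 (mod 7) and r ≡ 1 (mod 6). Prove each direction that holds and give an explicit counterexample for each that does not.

Forward direction. This fails: r = 33 gives 33 ≡ 33 (mod 42) but 33 ≡ 5 (mod 7), so the conjunction on the right does not hold.

Converse. This fails: r = 7 satisfies both congruences on the right (7 ≡ 0 mod 7 and 7 ≡ 1 mod 6) yet 7 ≡ 7 (mod 42), not 33.

Neither implication holds.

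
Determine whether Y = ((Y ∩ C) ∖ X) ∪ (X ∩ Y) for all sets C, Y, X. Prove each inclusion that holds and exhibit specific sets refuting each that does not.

(⊆) fails; (⊇) holds.

(⟸) Let x ∈ ((Y ∩ C) ∖ X) ∪ (X ∩ Y). Then either x ∈ C ∩ Y and x ∉ X; or x ∈ Y ∩ X and x ∉ C; or x ∈ C ∩ Y ∩ X. In each case x ∈ Y, so ((Y ∩ C) ∖ X) ∪ (X ∩ Y) ⊆ Y.

(⟹) This inclusion fails. Take C = ∅, Y = {1}, X = ∅; then 1 ∈ Y but 1 ∉ ((Y ∩ C) ∖ X) ∪ (X ∩ Y).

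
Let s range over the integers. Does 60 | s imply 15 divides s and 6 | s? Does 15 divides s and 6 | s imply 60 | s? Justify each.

Only the forward direction holds.

[⇒] If 60 ∣ s, write s = 60q. Since 60 = 4·15, s = 15·(4q), so 15 ∣ s; and since 60 = 10·6, s = 6·(10q), so 6 ∣ s.

[⇐] This fails: take s = 30. Both 15 ∣ 30 and 6 ∣ 30, yet 30 is not a multiple of 60 (since 30 = 0·60 + 30), so 60 ∤ 30.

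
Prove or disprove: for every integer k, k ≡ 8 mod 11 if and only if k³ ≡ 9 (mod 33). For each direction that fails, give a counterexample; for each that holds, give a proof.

Both directions fail.

(⇒) This fails: take k = 8. Then 8 ≡ 8 (mod 11), but 8³ = 512 ≡ 17 (mod 33), not 9.

(⇐) This fails: take k = 15. Then 15³ = 3375 ≡ 9 (mod 33), yet 15 ≡ 4 (mod 11), not 8.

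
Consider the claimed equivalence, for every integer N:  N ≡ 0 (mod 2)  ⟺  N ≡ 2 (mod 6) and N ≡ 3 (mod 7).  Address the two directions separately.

Only the reverse direction holds.

[⇒] This fails: N = 0 gives 0 ≡ 0 (mod 2) but 0 ≡ 0 (mod 6), so the conjunction on the right does not hold.

[⇐] Conversely, if N ≡ 2 (mod 6) and N ≡ 3 (mod 7), then by the Chinese remainder theorem N ≡ 38 (mod 42). Since 38 ≡ 0 (mod 2) and 2 ∣ 42, we get N ≡ 0 (mod 2).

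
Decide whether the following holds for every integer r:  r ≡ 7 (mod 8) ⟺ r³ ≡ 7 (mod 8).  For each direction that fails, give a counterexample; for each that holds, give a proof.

(⟹) Suppose r ≡ 7 (mod 8). Write r = 8j + 7. Then (8j + 7)³ = 512j³ + 1344j² + 1176j + 343 = 8(64j³ + 168j² + 147j + 42) + 7, so r³ ≡ 7 (mod 8).

(⟸) Conversely, suppose r³ ≡ 7 (mod 8). The only residue r in {0, …, 7} with r³ ≡ 7 (mod 8) is r = 7, so r ≡ 7 (mod 8).

Equivalent; both directions hold.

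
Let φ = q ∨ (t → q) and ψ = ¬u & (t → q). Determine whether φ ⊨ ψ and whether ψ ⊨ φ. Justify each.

Not equivalent: only (⇐) holds.

Forward direction. This fails. Under q = F, u = T, t = F, the left side is true but the right side is false.

Converse. Assume the antecedent. If q is true, q ∨ (t → q) reduces to true regardless of the other variables. If q is false, the antecedent forces (q = F, u = F, t = F), and q ∨ (t → q) holds there. Either way q ∨ (t → q) holds.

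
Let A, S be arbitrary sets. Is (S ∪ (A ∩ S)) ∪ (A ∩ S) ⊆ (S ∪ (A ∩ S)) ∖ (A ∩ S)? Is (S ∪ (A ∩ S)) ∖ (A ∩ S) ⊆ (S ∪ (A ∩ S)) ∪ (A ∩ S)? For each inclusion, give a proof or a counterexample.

(⟹) This inclusion fails. Take A = {1}, S = {1}; then 1 ∈ (S ∪ (A ∩ S)) ∪ (A ∩ S) but 1 ∉ (S ∪ (A ∩ S)) ∖ (A ∩ S).

(⟸) Let x ∈ (S ∪ (A ∩ S)) ∖ (A ∩ S). Then x ∈ S and x ∉ A, from which x ∈ (S ∪ (A ∩ S)) ∪ (A ∩ S).

(⊆) fails; (⊇) holds.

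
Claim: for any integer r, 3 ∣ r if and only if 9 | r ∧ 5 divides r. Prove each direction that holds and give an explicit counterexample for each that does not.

[⇐] Suppose 9 ∣ r and 5 ∣ r. Any common multiple of 9 and 5 is a multiple of their lcm; here gcd(9, 5) = 1, so lcm(9, 5) = 9·5 = 45, so 45 ∣ r. Since 3 ∣ 45, it follows that 3 ∣ r.

[⇒] This fails: take r = 3. Certainly 3 ∣ 3, but 9 ∤ 3.

Only the converse holds.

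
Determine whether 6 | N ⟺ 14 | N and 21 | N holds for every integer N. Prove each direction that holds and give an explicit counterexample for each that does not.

[⇐] Suppose 14 ∣ N and 21 ∣ N. Any common multiple of 14 and 21 is a multiple of their lcm; here lcm(14, 21) = 14·21/gcd(14, 21) = 294/7 = 42, so 42 ∣ N. Since 6 ∣ 42, it follows that 6 ∣ N.

[⇒] This fails: take N = 6. Certainly 6 ∣ 6, but 14 ∤ 6.

The forward direction fails; the converse holds.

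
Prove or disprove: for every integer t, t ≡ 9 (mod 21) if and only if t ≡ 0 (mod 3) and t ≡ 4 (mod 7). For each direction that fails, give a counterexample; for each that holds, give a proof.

Both directions fail.

(⇒) This fails: t = 9 gives 9 ≡ 9 (mod 21) but 9 ≡ 2 (mod 7), so the conjunction on the right does not hold.

(⇐) This fails: t = 18 satisfies both congruences on the right (18 ≡ 0 mod 3 and 18 ≡ 4 mod 7) yet 18 ≡ 18 (mod 21), not 9.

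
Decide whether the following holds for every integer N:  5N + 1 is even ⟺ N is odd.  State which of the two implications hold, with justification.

Both directions hold.

(⟹) Suppose 5N + 1 is even. Since 5 is odd, 5N and N have the same parity, so 5N + 1 ≡ N + 1 (mod 2). As 1 is odd, 5N + 1 is even exactly when N is odd. Thus N is odd.

(⟸) Conversely, suppose N is odd; write N = 2j + 1. Then 5N + 1 = 5·(2j + 1) + 1 = 2·5j + 6, which is even.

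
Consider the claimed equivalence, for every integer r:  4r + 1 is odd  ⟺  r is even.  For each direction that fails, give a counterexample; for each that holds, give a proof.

(⇒) This fails: take r = 5. Then 4r + 1 = 21, which is odd, yet r = 5 is odd, not even.

(⇐) Suppose r is even. Since 4 is even, 4r is even for every r, so 4r + 1 has the same parity as 1, which is odd. Hence 4r + 1 is odd.

The forward direction fails; the converse holds.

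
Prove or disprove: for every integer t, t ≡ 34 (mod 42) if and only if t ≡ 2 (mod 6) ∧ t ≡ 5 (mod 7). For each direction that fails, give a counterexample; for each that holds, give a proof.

(⟹) This fails: t = 34 gives 34 ≡ 34 (mod 42) but 34 ≡ 4 (mod 6), so the conjunction on the right does not hold.

(⟸) This fails: t = 26 satisfies both congruences on the right (26 ≡ 2 mod 6 and 26 ≡ 5 mod 7) yet 26 ≡ 26 (mod 42), not 34.

Neither direction holds.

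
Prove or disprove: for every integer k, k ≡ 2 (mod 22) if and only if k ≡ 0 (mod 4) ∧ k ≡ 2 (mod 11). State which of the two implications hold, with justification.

The forward direction fails; the converse holds.

Forward direction. This fails: k = 2 gives 2 ≡ 2 (mod 22) but 2 ≡ 2 (mod 4), so the conjunction on the right does not hold.

Converse. If k ≡ 0 (mod 4) and k ≡ 2 (mod 11), then by the Chinese remainder theorem k ≡ 24 (mod 44). Since 24 ≡ 2 (mod 22) and 22 ∣ 44, we get k ≡ 2 (mod 22).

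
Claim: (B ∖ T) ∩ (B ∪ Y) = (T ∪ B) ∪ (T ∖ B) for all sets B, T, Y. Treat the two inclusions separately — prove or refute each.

The sets are not equal: only the forward inclusion holds.

(⊆) Let x ∈ (B ∖ T) ∩ (B ∪ Y). Then either x ∈ B and x ∉ T, Y; or x ∈ B ∩ Y and x ∉ T. In each case x ∈ (T ∪ B) ∪ (T ∖ B), so (B ∖ T) ∩ (B ∪ Y) ⊆ (T ∪ B) ∪ (T ∖ B).

(⊇) This inclusion fails. Take B = ∅, T = {1}, Y = ∅; then 1 ∈ (T ∪ B) ∪ (T ∖ B) but 1 ∉ (B ∖ T) ∩ (B ∪ Y).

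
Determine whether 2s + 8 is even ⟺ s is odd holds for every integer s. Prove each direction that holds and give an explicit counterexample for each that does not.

Forward direction. This fails: take s = 6. Then 2s + 8 = 20, which is even, yet s = 6 is even, not odd.

Converse. Suppose s is odd. Since 2 is even, 2s is even for every s, so 2s + 8 has the same parity as 8, which is even. Hence 2s + 8 is even.

Only the converse holds.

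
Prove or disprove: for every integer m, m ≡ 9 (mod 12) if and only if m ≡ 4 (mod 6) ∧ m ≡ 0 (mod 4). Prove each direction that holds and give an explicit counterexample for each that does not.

Neither direction holds.

(⇒) This fails: m = 9 gives 9 ≡ 9 (mod 12) but 9 ≡ 3 (mod 6), so the conjunction on the right does not hold.

(⇐) This fails: m = 4 satisfies both congruences on the right (4 ≡ 4 mod 6 and 4 ≡ 0 mod 4) yet 4 ≡ 4 (mod 12), not 9.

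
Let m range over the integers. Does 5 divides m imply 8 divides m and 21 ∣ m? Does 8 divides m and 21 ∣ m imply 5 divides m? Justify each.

[⇒] This fails: take m = 5. Certainly 5 ∣ 5, but 8 ∤ 5.

[⇐] This fails: take m = 168. Both 8 ∣ 168 and 21 ∣ 168, yet 168 is not a multiple of 5 (since 168 = 33·5 + 3), so 5 ∤ 168.

(⇒) fails and (⇐) fails.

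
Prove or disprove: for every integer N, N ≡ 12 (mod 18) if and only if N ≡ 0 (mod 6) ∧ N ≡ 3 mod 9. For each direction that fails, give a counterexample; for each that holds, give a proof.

(⟹) Suppose N ≡ 12 (mod 18); write N = 18j + 12. Since 6 ∣ 18, reducing mod 6 gives N ≡ 12 ≡ 0 (mod 6); since 9 ∣ 18, reducing mod 9 gives N ≡ 12 ≡ 3 (mod 9).

(⟸) Conversely, if N ≡ 0 (mod 6) and N ≡ 3 (mod 9), then by the Chinese remainder theorem N ≡ 12 (mod 18). This is exactly N ≡ 12 (mod 18).

Both directions hold; the statement is true.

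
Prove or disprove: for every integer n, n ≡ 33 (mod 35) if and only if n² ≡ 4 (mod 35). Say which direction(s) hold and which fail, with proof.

The forward direction holds; the converse fails.

[⇒] Suppose n ≡ 33 (mod 35). Write n = 35j + 33. Then (35j + 33)² = 1225j² + 2310j + 1089 = 35(35j² + 66j + 31) + 4, so n² ≡ 4 (mod 35).

[⇐] This fails: take n = 2. Then 2² = 4 ≡ 4 (mod 35), yet 2 ≡ 2 (mod 35), not 33.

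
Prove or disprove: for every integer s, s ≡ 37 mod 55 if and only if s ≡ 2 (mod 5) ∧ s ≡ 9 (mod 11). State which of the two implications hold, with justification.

(→) This fails: s = 37 gives 37 ≡ 37 (mod 55) but 37 ≡ 4 (mod 11), so the conjunction on the right does not hold.

(←) This fails: s = 42 satisfies both congruences on the right (42 ≡ 2 mod 5 and 42 ≡ 9 mod 11) yet 42 ≡ 42 (mod 55), not 37.

Neither implication holds.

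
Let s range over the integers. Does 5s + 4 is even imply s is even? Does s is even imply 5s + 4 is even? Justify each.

Forward direction. Suppose 5s + 4 is even. Since 5 is odd, 5s and s have the same parity, so 5s + 4 ≡ s + 4 (mod 2). As 4 is even, 5s + 4 is even exactly when s is even. Thus s is even.

Converse. Suppose s is even; write s = 2j. Then 5s + 4 = 5·(2j) + 4 = 2·5j + 4, which is even.

Both directions hold; the statement is true.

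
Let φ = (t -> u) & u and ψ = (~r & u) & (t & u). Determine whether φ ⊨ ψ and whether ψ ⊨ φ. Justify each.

Only the reverse direction holds.

(⇐) Assume the antecedent. If t is true, the antecedent forces (t = T, u = T, r = F), and (t -> u) & u holds there. If t is false, the antecedent cannot hold. Either way (t -> u) & u holds.

(⇒) This fails. Under t = F, u = T, r = F, the left side is true but the right side is false.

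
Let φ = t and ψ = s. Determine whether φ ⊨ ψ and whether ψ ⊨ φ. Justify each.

(⇒) fails and (⇐) fails.

[⇒] This fails. Under t = T, s = F, the left side is true but the right side is false.

[⇐] This fails. Under t = F, s = T, the left side is false but the right side is true.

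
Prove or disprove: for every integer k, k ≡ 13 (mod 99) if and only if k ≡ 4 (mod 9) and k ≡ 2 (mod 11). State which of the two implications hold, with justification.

Both directions hold; the statement is true.

[⇒] Suppose k ≡ 13 (mod 99); write k = 99j + 13. Since 9 ∣ 99, reducing mod 9 gives k ≡ 13 ≡ 4 (mod 9); since 11 ∣ 99, reducing mod 11 gives k ≡ 13 ≡ 2 (mod 11).

[⇐] Conversely, if k ≡ 4 (mod 9) and k ≡ 2 (mod 11), then by the Chinese remainder theorem k ≡ 13 (mod 99). This is exactly k ≡ 13 (mod 99).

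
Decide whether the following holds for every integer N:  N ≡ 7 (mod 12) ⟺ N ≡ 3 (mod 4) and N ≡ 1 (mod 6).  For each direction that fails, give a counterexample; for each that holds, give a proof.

(→) Suppose N ≡ 7 (mod 12); write N = 12j + 7. Since 4 ∣ 12, reducing mod 4 gives N ≡ 7 ≡ 3 (mod 4); since 6 ∣ 12, reducing mod 6 gives N ≡ 7 ≡ 1 (mod 6).

(←) Conversely, if N ≡ 3 (mod 4) and N ≡ 1 (mod 6), then by the Chinese remainder theorem N ≡ 7 (mod 12). This is exactly N ≡ 7 (mod 12).

Equivalent; both directions hold.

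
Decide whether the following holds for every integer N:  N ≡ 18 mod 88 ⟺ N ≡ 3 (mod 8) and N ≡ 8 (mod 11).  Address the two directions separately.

(⟹) This fails: N = 18 gives 18 ≡ 18 (mod 88) but 18 ≡ 2 (mod 8), so the conjunction on the right does not hold.

(⟸) This fails: N = 19 satisfies both congruences on the right (19 ≡ 3 mod 8 and 19 ≡ 8 mod 11) yet 19 ≡ 19 (mod 88), not 18.

(⇒) fails and (⇐) fails.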